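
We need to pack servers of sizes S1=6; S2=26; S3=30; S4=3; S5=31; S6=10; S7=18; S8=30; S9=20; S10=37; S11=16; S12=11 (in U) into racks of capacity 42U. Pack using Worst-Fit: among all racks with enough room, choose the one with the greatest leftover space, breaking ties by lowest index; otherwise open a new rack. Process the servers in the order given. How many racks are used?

7

Put S1 (6U) in rack 1; 36U remain.
Put S2 (26U) in rack 1; 10U remain.
Put S3 (30U) in rack 2; 12U remain.
Put S4 (3U) in rack 2; 9U remain.
Put S5 (31U) in rack 3; 11U remain.
Put S6 (10U) in rack 3; 1U remain.
Put S7 (18U) in rack 4; 24U remain.
Put S8 (30U) in rack 5; 12U remain.
Put S9 (20U) in rack 4; 4U remain.
Put S10 (37U) in rack 6; 5U remain.
Put S11 (16U) in rack 7; 26U remain.
Put S12 (11U) in rack 7; 15U remain.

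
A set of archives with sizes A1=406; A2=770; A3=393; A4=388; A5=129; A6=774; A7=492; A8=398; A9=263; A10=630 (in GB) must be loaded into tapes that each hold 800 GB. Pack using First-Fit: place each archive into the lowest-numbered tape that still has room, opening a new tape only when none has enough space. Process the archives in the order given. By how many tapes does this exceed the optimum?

First-Fit: [406,393] [770] [388,129,263] [774] [492] [398] [630] → 7 tapes.
Total size 4643 GB; any packing needs at least ⌈4643/800⌉ = 6 tapes.
An optimal packing achieves that bound: [774] [770] [630,129] [492,263] [406,393] [398,388] → 6 tapes.
Excess: 7 − 6 = 1.

1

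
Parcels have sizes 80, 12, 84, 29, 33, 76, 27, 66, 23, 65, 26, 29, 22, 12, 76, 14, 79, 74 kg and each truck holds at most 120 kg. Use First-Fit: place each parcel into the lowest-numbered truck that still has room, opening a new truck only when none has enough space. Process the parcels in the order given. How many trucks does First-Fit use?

Put 80 kg in truck 1; 40 kg remain.
Put 12 kg in truck 1; 28 kg remain.
Put 84 kg in truck 2; 36 kg remain.
Put 29 kg in truck 2; 7 kg remain.
Put 33 kg in truck 3; 87 kg remain.
Put 76 kg in truck 3; 11 kg remain.
Put 27 kg in truck 1; 1 kg remain.
Put 66 kg in truck 4; 54 kg remain.
Put 23 kg in truck 4; 31 kg remain.
Put 65 kg in truck 5; 55 kg remain.
Put 26 kg in truck 4; 5 kg remain.
Put 29 kg in truck 5; 26 kg remain.
Put 22 kg in truck 5; 4 kg remain.
Put 12 kg in truck 6; 108 kg remain.
Put 76 kg in truck 6; 32 kg remain.
Put 14 kg in truck 6; 18 kg remain.
Put 79 kg in truck 7; 41 kg remain.
Put 74 kg in truck 8; 46 kg remain.

8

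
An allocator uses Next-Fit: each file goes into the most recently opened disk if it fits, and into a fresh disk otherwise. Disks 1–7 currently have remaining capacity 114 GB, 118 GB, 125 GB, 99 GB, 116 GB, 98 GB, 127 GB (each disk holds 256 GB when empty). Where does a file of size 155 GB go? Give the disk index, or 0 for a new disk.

0

Next-Fit only looks at disk 7, which has 127 GB free.
155 GB does not fit, so a new disk is opened.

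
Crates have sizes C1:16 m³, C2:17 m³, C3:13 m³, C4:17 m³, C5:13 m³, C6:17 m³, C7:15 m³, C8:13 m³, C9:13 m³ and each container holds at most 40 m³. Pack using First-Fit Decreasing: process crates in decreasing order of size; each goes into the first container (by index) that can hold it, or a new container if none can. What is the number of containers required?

4

Sorted descending: 17, 17, 17, 16, 15, 13, 13, 13, 13.
Put 17 m³ in container 1; 23 m³ remain.
Put 17 m³ in container 1; 6 m³ remain.
Put 17 m³ in container 2; 23 m³ remain.
Put 16 m³ in container 2; 7 m³ remain.
Put 15 m³ in container 3; 25 m³ remain.
Put 13 m³ in container 3; 12 m³ remain.
Put 13 m³ in container 4; 27 m³ remain.
Put 13 m³ in container 4; 14 m³ remain.
Put 13 m³ in container 4; 1 m³ remain.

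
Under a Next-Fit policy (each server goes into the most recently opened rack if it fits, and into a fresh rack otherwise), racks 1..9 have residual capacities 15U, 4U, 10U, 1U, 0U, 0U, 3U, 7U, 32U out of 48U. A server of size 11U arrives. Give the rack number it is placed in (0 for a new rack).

Next-Fit only looks at rack 9, which has 32U free.
11U fits there.

9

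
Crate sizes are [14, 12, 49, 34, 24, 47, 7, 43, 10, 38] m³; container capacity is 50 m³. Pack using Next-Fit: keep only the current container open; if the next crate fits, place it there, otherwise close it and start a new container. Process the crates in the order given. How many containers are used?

Put 14 m³ in container 1; 36 m³ remain.
Put 12 m³ in container 1; 24 m³ remain.
Put 49 m³ in container 2; 1 m³ remain.
Put 34 m³ in container 3; 16 m³ remain.
Put 24 m³ in container 4; 26 m³ remain.
Put 47 m³ in container 5; 3 m³ remain.
Put 7 m³ in container 6; 43 m³ remain.
Put 43 m³ in container 6; 0 m³ remain.
Put 10 m³ in container 7; 40 m³ remain.
Put 38 m³ in container 7; 2 m³ remain.
Final containers: [14,12] [49] [34] [24] [47] [7,43] [10,38].

7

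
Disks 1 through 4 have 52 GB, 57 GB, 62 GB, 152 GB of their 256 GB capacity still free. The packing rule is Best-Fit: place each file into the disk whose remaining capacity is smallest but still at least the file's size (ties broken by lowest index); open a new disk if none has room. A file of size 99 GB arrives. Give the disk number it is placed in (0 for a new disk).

4

Disks with room: disk 4 (152 GB).
Tightest fit is disk 4 with 152 GB free.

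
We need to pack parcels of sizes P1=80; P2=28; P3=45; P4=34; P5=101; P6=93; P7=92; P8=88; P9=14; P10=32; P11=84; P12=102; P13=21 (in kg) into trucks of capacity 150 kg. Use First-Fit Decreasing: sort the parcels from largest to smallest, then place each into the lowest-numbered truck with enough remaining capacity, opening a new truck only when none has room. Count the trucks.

Sorted descending: 102, 101, 93, 92, 88, 84, 80, 45, 34, 32, 28, 21, 14.
102 kg → truck 1 (remaining 48 kg)
101 kg → truck 2 (remaining 49 kg)
93 kg → truck 3 (remaining 57 kg)
92 kg → truck 4 (remaining 58 kg)
88 kg → truck 5 (remaining 62 kg)
84 kg → truck 6 (remaining 66 kg)
80 kg → truck 7 (remaining 70 kg)
45 kg → truck 1 (remaining 3 kg)
34 kg → truck 2 (remaining 15 kg)
32 kg → truck 3 (remaining 25 kg)
28 kg → truck 4 (remaining 30 kg)
21 kg → truck 3 (remaining 4 kg)
14 kg → truck 2 (remaining 1 kg)

7 trucks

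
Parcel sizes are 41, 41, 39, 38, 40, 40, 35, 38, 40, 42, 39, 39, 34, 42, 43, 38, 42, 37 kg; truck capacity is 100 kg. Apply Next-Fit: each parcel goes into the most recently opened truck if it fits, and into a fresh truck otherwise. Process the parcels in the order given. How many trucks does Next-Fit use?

9 trucks

truck 1: place 41 kg, 59 kg left
truck 1: place 41 kg, 18 kg left
truck 2: place 39 kg, 61 kg left
truck 2: place 38 kg, 23 kg left
truck 3: place 40 kg, 60 kg left
truck 3: place 40 kg, 20 kg left
truck 4: place 35 kg, 65 kg left
truck 4: place 38 kg, 27 kg left
truck 5: place 40 kg, 60 kg left
truck 5: place 42 kg, 18 kg left
truck 6: place 39 kg, 61 kg left
truck 6: place 39 kg, 22 kg left
truck 7: place 34 kg, 66 kg left
truck 7: place 42 kg, 24 kg left
truck 8: place 43 kg, 57 kg left
truck 8: place 38 kg, 19 kg left
truck 9: place 42 kg, 58 kg left
truck 9: place 37 kg, 21 kg left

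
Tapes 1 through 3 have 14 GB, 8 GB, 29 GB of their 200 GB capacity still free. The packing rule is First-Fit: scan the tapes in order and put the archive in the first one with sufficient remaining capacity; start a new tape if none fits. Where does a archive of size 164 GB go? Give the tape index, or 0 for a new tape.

0

No tape has ≥ 164 GB free, so a new tape is opened.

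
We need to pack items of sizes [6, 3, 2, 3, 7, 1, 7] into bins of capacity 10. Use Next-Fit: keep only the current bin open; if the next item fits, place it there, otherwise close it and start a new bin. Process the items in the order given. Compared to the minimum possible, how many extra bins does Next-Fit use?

1

Next-Fit: [6,3] [2,3] [7,1] [7] → 4 bins.
Total size 29; any packing needs at least ⌈29/10⌉ = 3 bins.
An optimal packing achieves that bound: [7,3] [7,3] [6,2,1] → 3 bins.
Excess: 4 − 3 = 1.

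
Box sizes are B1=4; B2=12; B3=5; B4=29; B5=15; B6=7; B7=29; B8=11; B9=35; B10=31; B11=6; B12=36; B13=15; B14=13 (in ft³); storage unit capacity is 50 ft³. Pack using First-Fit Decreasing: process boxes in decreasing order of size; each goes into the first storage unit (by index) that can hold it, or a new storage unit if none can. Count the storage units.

6

Sorted descending: 36, 35, 31, 29, 29, 15, 15, 13, 12, 11, 7, 6, 5, 4.
storage unit 1: place 36 ft³, 14 ft³ left
storage unit 2: place 35 ft³, 15 ft³ left
storage unit 3: place 31 ft³, 19 ft³ left
storage unit 4: place 29 ft³, 21 ft³ left
storage unit 5: place 29 ft³, 21 ft³ left
storage unit 2: place 15 ft³, 0 ft³ left
storage unit 3: place 15 ft³, 4 ft³ left
storage unit 1: place 13 ft³, 1 ft³ left
storage unit 4: place 12 ft³, 9 ft³ left
storage unit 5: place 11 ft³, 10 ft³ left
storage unit 4: place 7 ft³, 2 ft³ left
storage unit 5: place 6 ft³, 4 ft³ left
storage unit 6: place 5 ft³, 45 ft³ left
storage unit 3: place 4 ft³, 0 ft³ left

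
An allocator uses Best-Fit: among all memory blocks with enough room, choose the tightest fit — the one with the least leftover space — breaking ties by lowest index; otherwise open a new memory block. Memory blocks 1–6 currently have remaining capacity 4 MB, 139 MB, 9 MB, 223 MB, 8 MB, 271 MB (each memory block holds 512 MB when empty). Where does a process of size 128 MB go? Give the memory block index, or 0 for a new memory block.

2

Memory blocks with room: memory block 2 (139 MB), memory block 4 (223 MB), memory block 6 (271 MB).
Tightest fit is memory block 2 with 139 MB free.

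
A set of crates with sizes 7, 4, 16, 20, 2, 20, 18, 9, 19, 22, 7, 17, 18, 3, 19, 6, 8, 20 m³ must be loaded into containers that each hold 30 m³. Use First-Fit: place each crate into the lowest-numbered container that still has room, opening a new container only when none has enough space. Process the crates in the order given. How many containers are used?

7 m³ → container 1 (remaining 23 m³)
4 m³ → container 1 (remaining 19 m³)
16 m³ → container 1 (remaining 3 m³)
20 m³ → container 2 (remaining 10 m³)
2 m³ → container 1 (remaining 1 m³)
20 m³ → container 3 (remaining 10 m³)
18 m³ → container 4 (remaining 12 m³)
9 m³ → container 2 (remaining 1 m³)
19 m³ → container 5 (remaining 11 m³)
22 m³ → container 6 (remaining 8 m³)
7 m³ → container 3 (remaining 3 m³)
17 m³ → container 7 (remaining 13 m³)
18 m³ → container 8 (remaining 12 m³)
3 m³ → container 3 (remaining 0 m³)
19 m³ → container 9 (remaining 11 m³)
6 m³ → container 4 (remaining 6 m³)
8 m³ → container 5 (remaining 3 m³)
20 m³ → container 10 (remaining 10 m³)

10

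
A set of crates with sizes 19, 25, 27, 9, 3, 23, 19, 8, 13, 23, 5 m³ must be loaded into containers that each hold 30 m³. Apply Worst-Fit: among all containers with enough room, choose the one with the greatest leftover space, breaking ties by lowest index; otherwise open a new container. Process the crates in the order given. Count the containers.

7

19 m³ → container 1 (remaining 11 m³)
25 m³ → container 2 (remaining 5 m³)
27 m³ → container 3 (remaining 3 m³)
9 m³ → container 1 (remaining 2 m³)
3 m³ → container 2 (remaining 2 m³)
23 m³ → container 4 (remaining 7 m³)
19 m³ → container 5 (remaining 11 m³)
8 m³ → container 5 (remaining 3 m³)
13 m³ → container 6 (remaining 17 m³)
23 m³ → container 7 (remaining 7 m³)
5 m³ → container 6 (remaining 12 m³)
Final containers: [19,9] [25,3] [27] [23] [19,8] [13,5] [23].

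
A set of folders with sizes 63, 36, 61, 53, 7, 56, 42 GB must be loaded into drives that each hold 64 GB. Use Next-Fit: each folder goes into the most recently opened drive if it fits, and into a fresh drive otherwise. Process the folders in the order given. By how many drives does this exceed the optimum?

Next-Fit: [63] [36] [61] [53,7] [56] [42] → 6 drives.
6 folders exceed 32 GB (half the capacity), and no two of those can share a drive, so at least 6 drives are needed.
So 6 is already optimal.

0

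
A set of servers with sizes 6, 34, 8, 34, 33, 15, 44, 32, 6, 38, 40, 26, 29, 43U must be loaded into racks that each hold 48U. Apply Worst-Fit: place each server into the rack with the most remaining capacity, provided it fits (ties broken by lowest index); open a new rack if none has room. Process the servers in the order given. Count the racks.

10

rack 1: place 6U, 42U left
rack 1: place 34U, 8U left
rack 1: place 8U, 0U left
rack 2: place 34U, 14U left
rack 3: place 33U, 15U left
rack 3: place 15U, 0U left
rack 4: place 44U, 4U left
rack 5: place 32U, 16U left
rack 5: place 6U, 10U left
rack 6: place 38U, 10U left
rack 7: place 40U, 8U left
rack 8: place 26U, 22U left
rack 9: place 29U, 19U left
rack 10: place 43U, 5U left
Final racks: [6,34,8] [34] [33,15] [44] [32,6] [38] [40] [26] [29] [43].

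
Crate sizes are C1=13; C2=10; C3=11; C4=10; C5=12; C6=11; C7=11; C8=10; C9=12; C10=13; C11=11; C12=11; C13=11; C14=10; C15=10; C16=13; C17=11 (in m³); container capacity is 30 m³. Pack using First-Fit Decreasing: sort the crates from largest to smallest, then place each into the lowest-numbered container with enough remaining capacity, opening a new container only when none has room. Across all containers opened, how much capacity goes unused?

Sorted descending: 13, 13, 13, 12, 12, 11, 11, 11, 11, 11, 11, 11, 10, 10, 10, 10, 10.
Put 13 m³ in container 1; 17 m³ remain.
Put 13 m³ in container 1; 4 m³ remain.
Put 13 m³ in container 2; 17 m³ remain.
Put 12 m³ in container 2; 5 m³ remain.
Put 12 m³ in container 3; 18 m³ remain.
Put 11 m³ in container 3; 7 m³ remain.
Put 11 m³ in container 4; 19 m³ remain.
Put 11 m³ in container 4; 8 m³ remain.
Put 11 m³ in container 5; 19 m³ remain.
Put 11 m³ in container 5; 8 m³ remain.
Put 11 m³ in container 6; 19 m³ remain.
Put 11 m³ in container 6; 8 m³ remain.
Put 10 m³ in container 7; 20 m³ remain.
Put 10 m³ in container 7; 10 m³ remain.
Put 10 m³ in container 7; 0 m³ remain.
Put 10 m³ in container 8; 20 m³ remain.
Put 10 m³ in container 8; 10 m³ remain.
8 containers × 30 m³ = 240 m³; used 190 m³; unused 50 m³.

50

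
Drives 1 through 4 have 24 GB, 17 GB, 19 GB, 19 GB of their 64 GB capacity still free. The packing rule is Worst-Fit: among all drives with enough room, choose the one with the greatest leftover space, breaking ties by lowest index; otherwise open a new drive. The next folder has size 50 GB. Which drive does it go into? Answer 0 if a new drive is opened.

No drive has ≥ 50 GB free, so a new drive is opened.

0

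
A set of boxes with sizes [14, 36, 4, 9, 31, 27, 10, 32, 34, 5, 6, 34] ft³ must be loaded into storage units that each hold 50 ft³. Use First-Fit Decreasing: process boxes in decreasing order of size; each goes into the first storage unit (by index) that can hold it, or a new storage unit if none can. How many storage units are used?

6

Sorted descending: 36, 34, 34, 32, 31, 27, 14, 10, 9, 6, 5, 4.
Put 36 ft³ in storage unit 1; 14 ft³ remain.
Put 34 ft³ in storage unit 2; 16 ft³ remain.
Put 34 ft³ in storage unit 3; 16 ft³ remain.
Put 32 ft³ in storage unit 4; 18 ft³ remain.
Put 31 ft³ in storage unit 5; 19 ft³ remain.
Put 27 ft³ in storage unit 6; 23 ft³ remain.
Put 14 ft³ in storage unit 1; 0 ft³ remain.
Put 10 ft³ in storage unit 2; 6 ft³ remain.
Put 9 ft³ in storage unit 3; 7 ft³ remain.
Put 6 ft³ in storage unit 2; 0 ft³ remain.
Put 5 ft³ in storage unit 3; 2 ft³ remain.
Put 4 ft³ in storage unit 4; 14 ft³ remain.
Final storage units: [36,14] [34,10,6] [34,9,5] [32,4] [31] [27].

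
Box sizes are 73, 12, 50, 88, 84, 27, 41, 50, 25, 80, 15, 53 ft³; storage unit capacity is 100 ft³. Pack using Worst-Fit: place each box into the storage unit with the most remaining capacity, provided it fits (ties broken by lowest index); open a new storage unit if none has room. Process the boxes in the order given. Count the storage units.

Put 73 ft³ in storage unit 1; 27 ft³ remain.
Put 12 ft³ in storage unit 1; 15 ft³ remain.
Put 50 ft³ in storage unit 2; 50 ft³ remain.
Put 88 ft³ in storage unit 3; 12 ft³ remain.
Put 84 ft³ in storage unit 4; 16 ft³ remain.
Put 27 ft³ in storage unit 2; 23 ft³ remain.
Put 41 ft³ in storage unit 5; 59 ft³ remain.
Put 50 ft³ in storage unit 5; 9 ft³ remain.
Put 25 ft³ in storage unit 6; 75 ft³ remain.
Put 80 ft³ in storage unit 7; 20 ft³ remain.
Put 15 ft³ in storage unit 6; 60 ft³ remain.
Put 53 ft³ in storage unit 6; 7 ft³ remain.

7 storage units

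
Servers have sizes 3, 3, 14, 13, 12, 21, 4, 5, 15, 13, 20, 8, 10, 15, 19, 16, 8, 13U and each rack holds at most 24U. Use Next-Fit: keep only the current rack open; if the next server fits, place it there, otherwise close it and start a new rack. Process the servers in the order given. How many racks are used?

Put 3U in rack 1; 21U remain.
Put 3U in rack 1; 18U remain.
Put 14U in rack 1; 4U remain.
Put 13U in rack 2; 11U remain.
Put 12U in rack 3; 12U remain.
Put 21U in rack 4; 3U remain.
Put 4U in rack 5; 20U remain.
Put 5U in rack 5; 15U remain.
Put 15U in rack 5; 0U remain.
Put 13U in rack 6; 11U remain.
Put 20U in rack 7; 4U remain.
Put 8U in rack 8; 16U remain.
Put 10U in rack 8; 6U remain.
Put 15U in rack 9; 9U remain.
Put 19U in rack 10; 5U remain.
Put 16U in rack 11; 8U remain.
Put 8U in rack 11; 0U remain.
Put 13U in rack 12; 11U remain.

12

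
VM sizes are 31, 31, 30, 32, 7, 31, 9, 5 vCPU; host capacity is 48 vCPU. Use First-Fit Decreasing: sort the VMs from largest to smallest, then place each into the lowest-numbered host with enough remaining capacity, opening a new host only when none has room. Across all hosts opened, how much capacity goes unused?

Sorted descending: 32, 31, 31, 31, 30, 9, 7, 5.
host 1: place 32 vCPU, 16 vCPU left
host 2: place 31 vCPU, 17 vCPU left
host 3: place 31 vCPU, 17 vCPU left
host 4: place 31 vCPU, 17 vCPU left
host 5: place 30 vCPU, 18 vCPU left
host 1: place 9 vCPU, 7 vCPU left
host 1: place 7 vCPU, 0 vCPU left
host 2: place 5 vCPU, 12 vCPU left
5 hosts × 48 vCPU = 240 vCPU; used 176 vCPU; unused 64 vCPU.

64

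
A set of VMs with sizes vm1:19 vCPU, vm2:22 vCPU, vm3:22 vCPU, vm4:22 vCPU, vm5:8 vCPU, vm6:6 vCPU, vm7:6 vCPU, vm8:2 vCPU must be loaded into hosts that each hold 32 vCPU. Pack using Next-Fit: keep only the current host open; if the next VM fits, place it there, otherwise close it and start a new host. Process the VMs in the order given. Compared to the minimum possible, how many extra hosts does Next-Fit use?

Next-Fit: [19] [22] [22] [22,8] [6,6,2] → 5 hosts.
Total size 107 vCPU; any packing needs at least ⌈107/32⌉ = 4 hosts.
An optimal packing achieves that bound: [22,8,2] [22,6] [22,6] [19] → 4 hosts.
Excess: 5 − 4 = 1.

1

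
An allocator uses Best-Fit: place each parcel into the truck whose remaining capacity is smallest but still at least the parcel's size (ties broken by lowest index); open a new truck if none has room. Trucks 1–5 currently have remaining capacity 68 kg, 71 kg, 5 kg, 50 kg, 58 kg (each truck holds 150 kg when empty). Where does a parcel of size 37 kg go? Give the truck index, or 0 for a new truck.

Trucks with room: truck 1 (68 kg), truck 2 (71 kg), truck 4 (50 kg), truck 5 (58 kg).
Tightest fit is truck 4 with 50 kg free.

4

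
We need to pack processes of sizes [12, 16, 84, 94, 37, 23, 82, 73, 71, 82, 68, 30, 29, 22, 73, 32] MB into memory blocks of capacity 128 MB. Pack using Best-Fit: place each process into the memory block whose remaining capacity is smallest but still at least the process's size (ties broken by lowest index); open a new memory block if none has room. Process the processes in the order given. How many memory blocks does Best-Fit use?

8

Put 12 MB in memory block 1; 116 MB remain.
Put 16 MB in memory block 1; 100 MB remain.
Put 84 MB in memory block 1; 16 MB remain.
Put 94 MB in memory block 2; 34 MB remain.
Put 37 MB in memory block 3; 91 MB remain.
Put 23 MB in memory block 2; 11 MB remain.
Put 82 MB in memory block 3; 9 MB remain.
Put 73 MB in memory block 4; 55 MB remain.
Put 71 MB in memory block 5; 57 MB remain.
Put 82 MB in memory block 6; 46 MB remain.
Put 68 MB in memory block 7; 60 MB remain.
Put 30 MB in memory block 6; 16 MB remain.
Put 29 MB in memory block 4; 26 MB remain.
Put 22 MB in memory block 4; 4 MB remain.
Put 73 MB in memory block 8; 55 MB remain.
Put 32 MB in memory block 8; 23 MB remain.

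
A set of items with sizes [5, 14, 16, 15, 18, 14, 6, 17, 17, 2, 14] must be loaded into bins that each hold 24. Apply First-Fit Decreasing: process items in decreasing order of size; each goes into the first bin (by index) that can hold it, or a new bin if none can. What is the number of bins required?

8

Sorted descending: 18, 17, 17, 16, 15, 14, 14, 14, 6, 5, 2.
Put 18 in bin 1; 6 remain.
Put 17 in bin 2; 7 remain.
Put 17 in bin 3; 7 remain.
Put 16 in bin 4; 8 remain.
Put 15 in bin 5; 9 remain.
Put 14 in bin 6; 10 remain.
Put 14 in bin 7; 10 remain.
Put 14 in bin 8; 10 remain.
Put 6 in bin 1; 0 remain.
Put 5 in bin 2; 2 remain.
Put 2 in bin 2; 0 remain.
Final bins: [18,6] [17,5,2] [17] [16] [15] [14] [14] [14].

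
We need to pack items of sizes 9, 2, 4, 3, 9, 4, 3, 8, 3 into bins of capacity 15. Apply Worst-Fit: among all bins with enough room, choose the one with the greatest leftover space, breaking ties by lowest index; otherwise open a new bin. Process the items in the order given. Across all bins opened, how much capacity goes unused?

0

9 → bin 1 (remaining 6)
2 → bin 1 (remaining 4)
4 → bin 1 (remaining 0)
3 → bin 2 (remaining 12)
9 → bin 2 (remaining 3)
4 → bin 3 (remaining 11)
3 → bin 3 (remaining 8)
8 → bin 3 (remaining 0)
3 → bin 2 (remaining 0)
3 bins × 15 = 45; used 45; unused 0.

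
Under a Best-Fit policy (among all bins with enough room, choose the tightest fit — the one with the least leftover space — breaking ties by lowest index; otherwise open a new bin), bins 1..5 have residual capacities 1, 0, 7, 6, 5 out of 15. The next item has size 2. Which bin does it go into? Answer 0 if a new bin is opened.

Bins with room: bin 3 (7), bin 4 (6), bin 5 (5).
Tightest fit is bin 5 with 5 free.

5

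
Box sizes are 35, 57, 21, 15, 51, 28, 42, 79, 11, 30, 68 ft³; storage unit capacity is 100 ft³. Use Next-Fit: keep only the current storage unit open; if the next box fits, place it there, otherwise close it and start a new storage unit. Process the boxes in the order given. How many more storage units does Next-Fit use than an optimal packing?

0

Next-Fit: [35,57] [21,15,51] [28,42] [79,11] [30,68] → 5 storage units.
Total size 437 ft³; any packing needs at least ⌈437/100⌉ = 5 storage units.
So 5 is already optimal.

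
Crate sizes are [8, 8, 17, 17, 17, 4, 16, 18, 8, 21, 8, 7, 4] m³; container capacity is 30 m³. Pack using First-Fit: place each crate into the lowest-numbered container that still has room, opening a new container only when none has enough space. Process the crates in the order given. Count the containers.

7 containers

8 m³ → container 1 (remaining 22 m³)
8 m³ → container 1 (remaining 14 m³)
17 m³ → container 2 (remaining 13 m³)
17 m³ → container 3 (remaining 13 m³)
17 m³ → container 4 (remaining 13 m³)
4 m³ → container 1 (remaining 10 m³)
16 m³ → container 5 (remaining 14 m³)
18 m³ → container 6 (remaining 12 m³)
8 m³ → container 1 (remaining 2 m³)
21 m³ → container 7 (remaining 9 m³)
8 m³ → container 2 (remaining 5 m³)
7 m³ → container 3 (remaining 6 m³)
4 m³ → container 2 (remaining 1 m³)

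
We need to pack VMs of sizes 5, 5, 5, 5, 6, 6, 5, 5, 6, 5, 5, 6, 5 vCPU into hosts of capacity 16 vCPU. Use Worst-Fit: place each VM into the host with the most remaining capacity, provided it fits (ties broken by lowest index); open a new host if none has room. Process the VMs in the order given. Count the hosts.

5 hosts

host 1: place 5 vCPU, 11 vCPU left
host 1: place 5 vCPU, 6 vCPU left
host 1: place 5 vCPU, 1 vCPU left
host 2: place 5 vCPU, 11 vCPU left
host 2: place 6 vCPU, 5 vCPU left
host 3: place 6 vCPU, 10 vCPU left
host 3: place 5 vCPU, 5 vCPU left
host 2: place 5 vCPU, 0 vCPU left
host 4: place 6 vCPU, 10 vCPU left
host 4: place 5 vCPU, 5 vCPU left
host 3: place 5 vCPU, 0 vCPU left
host 5: place 6 vCPU, 10 vCPU left
host 5: place 5 vCPU, 5 vCPU left
Final hosts: [5,5,5] [5,6,5] [6,5,5] [6,5] [6,5].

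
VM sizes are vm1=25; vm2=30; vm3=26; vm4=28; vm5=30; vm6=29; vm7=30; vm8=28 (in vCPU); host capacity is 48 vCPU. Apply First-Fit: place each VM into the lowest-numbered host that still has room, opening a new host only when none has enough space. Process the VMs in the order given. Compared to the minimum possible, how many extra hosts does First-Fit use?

First-Fit: [25] [30] [26] [28] [30] [29] [30] [28] → 8 hosts.
8 VMs exceed 24 vCPU (half the capacity), and no two of those can share a host, so at least 8 hosts are needed.
So 8 is already optimal.

0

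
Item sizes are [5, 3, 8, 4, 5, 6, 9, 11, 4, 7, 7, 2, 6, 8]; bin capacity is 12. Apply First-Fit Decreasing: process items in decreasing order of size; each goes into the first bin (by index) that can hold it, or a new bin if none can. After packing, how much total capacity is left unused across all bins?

11

Sorted descending: 11, 9, 8, 8, 7, 7, 6, 6, 5, 5, 4, 4, 3, 2.
bin 1: place 11, 1 left
bin 2: place 9, 3 left
bin 3: place 8, 4 left
bin 4: place 8, 4 left
bin 5: place 7, 5 left
bin 6: place 7, 5 left
bin 7: place 6, 6 left
bin 7: place 6, 0 left
bin 5: place 5, 0 left
bin 6: place 5, 0 left
bin 3: place 4, 0 left
bin 4: place 4, 0 left
bin 2: place 3, 0 left
bin 8: place 2, 10 left
8 bins × 12 = 96; used 85; unused 11.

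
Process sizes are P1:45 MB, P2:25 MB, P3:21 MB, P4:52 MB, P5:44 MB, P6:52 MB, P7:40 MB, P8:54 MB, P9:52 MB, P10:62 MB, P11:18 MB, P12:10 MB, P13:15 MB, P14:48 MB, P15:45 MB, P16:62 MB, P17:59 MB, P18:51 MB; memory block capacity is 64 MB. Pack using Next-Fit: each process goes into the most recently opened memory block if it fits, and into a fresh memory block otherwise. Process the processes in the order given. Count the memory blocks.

15

Put P1 (45 MB) in memory block 1; 19 MB remain.
Put P2 (25 MB) in memory block 2; 39 MB remain.
Put P3 (21 MB) in memory block 2; 18 MB remain.
Put P4 (52 MB) in memory block 3; 12 MB remain.
Put P5 (44 MB) in memory block 4; 20 MB remain.
Put P6 (52 MB) in memory block 5; 12 MB remain.
Put P7 (40 MB) in memory block 6; 24 MB remain.
Put P8 (54 MB) in memory block 7; 10 MB remain.
Put P9 (52 MB) in memory block 8; 12 MB remain.
Put P10 (62 MB) in memory block 9; 2 MB remain.
Put P11 (18 MB) in memory block 10; 46 MB remain.
Put P12 (10 MB) in memory block 10; 36 MB remain.
Put P13 (15 MB) in memory block 10; 21 MB remain.
Put P14 (48 MB) in memory block 11; 16 MB remain.
Put P15 (45 MB) in memory block 12; 19 MB remain.
Put P16 (62 MB) in memory block 13; 2 MB remain.
Put P17 (59 MB) in memory block 14; 5 MB remain.
Put P18 (51 MB) in memory block 15; 13 MB remain.
Final memory blocks: [45] [25,21] [52] [44] [52] [40] [54] [52] [62] [18,10,15] [48] [45] [62] [59] [51].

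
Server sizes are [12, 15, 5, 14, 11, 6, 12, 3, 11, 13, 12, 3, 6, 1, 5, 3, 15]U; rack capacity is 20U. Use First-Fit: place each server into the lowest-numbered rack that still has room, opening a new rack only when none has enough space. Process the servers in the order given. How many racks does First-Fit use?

9

rack 1: place 12U, 8U left
rack 2: place 15U, 5U left
rack 1: place 5U, 3U left
rack 3: place 14U, 6U left
rack 4: place 11U, 9U left
rack 3: place 6U, 0U left
rack 5: place 12U, 8U left
rack 1: place 3U, 0U left
rack 6: place 11U, 9U left
rack 7: place 13U, 7U left
rack 8: place 12U, 8U left
rack 2: place 3U, 2U left
rack 4: place 6U, 3U left
rack 2: place 1U, 1U left
rack 5: place 5U, 3U left
rack 4: place 3U, 0U left
rack 9: place 15U, 5U left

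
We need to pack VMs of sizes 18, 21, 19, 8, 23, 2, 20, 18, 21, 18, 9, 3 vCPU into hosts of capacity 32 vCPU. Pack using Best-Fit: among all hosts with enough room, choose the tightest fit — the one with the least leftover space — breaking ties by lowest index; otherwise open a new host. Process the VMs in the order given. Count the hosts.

Put 18 vCPU in host 1; 14 vCPU remain.
Put 21 vCPU in host 2; 11 vCPU remain.
Put 19 vCPU in host 3; 13 vCPU remain.
Put 8 vCPU in host 2; 3 vCPU remain.
Put 23 vCPU in host 4; 9 vCPU remain.
Put 2 vCPU in host 2; 1 vCPU remain.
Put 20 vCPU in host 5; 12 vCPU remain.
Put 18 vCPU in host 6; 14 vCPU remain.
Put 21 vCPU in host 7; 11 vCPU remain.
Put 18 vCPU in host 8; 14 vCPU remain.
Put 9 vCPU in host 4; 0 vCPU remain.
Put 3 vCPU in host 7; 8 vCPU remain.
Final hosts: [18] [21,8,2] [19] [23,9] [20] [18] [21,3] [18].

8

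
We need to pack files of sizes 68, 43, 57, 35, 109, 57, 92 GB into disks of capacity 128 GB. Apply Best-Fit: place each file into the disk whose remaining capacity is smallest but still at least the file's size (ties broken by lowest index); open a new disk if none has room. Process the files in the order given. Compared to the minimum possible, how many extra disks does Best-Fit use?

Best-Fit: [68,43] [57,35] [109] [57] [92] → 5 disks.
Total size 461 GB; any packing needs at least ⌈461/128⌉ = 4 disks.
An optimal packing achieves that bound: [109] [92,35] [68,57] [57,43] → 4 disks.
Excess: 5 − 4 = 1.

1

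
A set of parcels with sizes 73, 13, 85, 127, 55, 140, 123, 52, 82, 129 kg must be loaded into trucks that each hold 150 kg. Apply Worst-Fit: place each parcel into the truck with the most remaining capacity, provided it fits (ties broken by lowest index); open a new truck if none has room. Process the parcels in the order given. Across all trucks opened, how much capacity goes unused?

Put 73 kg in truck 1; 77 kg remain.
Put 13 kg in truck 1; 64 kg remain.
Put 85 kg in truck 2; 65 kg remain.
Put 127 kg in truck 3; 23 kg remain.
Put 55 kg in truck 2; 10 kg remain.
Put 140 kg in truck 4; 10 kg remain.
Put 123 kg in truck 5; 27 kg remain.
Put 52 kg in truck 1; 12 kg remain.
Put 82 kg in truck 6; 68 kg remain.
Put 129 kg in truck 7; 21 kg remain.
7 trucks × 150 kg = 1050 kg; used 879 kg; unused 171 kg.

171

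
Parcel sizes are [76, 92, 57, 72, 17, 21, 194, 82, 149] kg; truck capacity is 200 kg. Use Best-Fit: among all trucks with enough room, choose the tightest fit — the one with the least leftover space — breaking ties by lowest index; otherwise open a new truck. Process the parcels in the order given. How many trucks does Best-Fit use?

truck 1: place 76 kg, 124 kg left
truck 1: place 92 kg, 32 kg left
truck 2: place 57 kg, 143 kg left
truck 2: place 72 kg, 71 kg left
truck 1: place 17 kg, 15 kg left
truck 2: place 21 kg, 50 kg left
truck 3: place 194 kg, 6 kg left
truck 4: place 82 kg, 118 kg left
truck 5: place 149 kg, 51 kg left

5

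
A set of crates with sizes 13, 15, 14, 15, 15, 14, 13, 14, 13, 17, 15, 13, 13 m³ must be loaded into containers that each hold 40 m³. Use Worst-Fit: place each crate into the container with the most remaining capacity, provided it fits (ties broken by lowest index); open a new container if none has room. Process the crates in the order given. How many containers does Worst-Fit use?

6 containers

Put 13 m³ in container 1; 27 m³ remain.
Put 15 m³ in container 1; 12 m³ remain.
Put 14 m³ in container 2; 26 m³ remain.
Put 15 m³ in container 2; 11 m³ remain.
Put 15 m³ in container 3; 25 m³ remain.
Put 14 m³ in container 3; 11 m³ remain.
Put 13 m³ in container 4; 27 m³ remain.
Put 14 m³ in container 4; 13 m³ remain.
Put 13 m³ in container 4; 0 m³ remain.
Put 17 m³ in container 5; 23 m³ remain.
Put 15 m³ in container 5; 8 m³ remain.
Put 13 m³ in container 6; 27 m³ remain.
Put 13 m³ in container 6; 14 m³ remain.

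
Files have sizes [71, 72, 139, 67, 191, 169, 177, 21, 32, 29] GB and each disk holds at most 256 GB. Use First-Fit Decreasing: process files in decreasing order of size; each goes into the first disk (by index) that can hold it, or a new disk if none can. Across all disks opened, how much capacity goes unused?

Sorted descending: 191, 177, 169, 139, 72, 71, 67, 32, 29, 21.
disk 1: place 191 GB, 65 GB left
disk 2: place 177 GB, 79 GB left
disk 3: place 169 GB, 87 GB left
disk 4: place 139 GB, 117 GB left
disk 2: place 72 GB, 7 GB left
disk 3: place 71 GB, 16 GB left
disk 4: place 67 GB, 50 GB left
disk 1: place 32 GB, 33 GB left
disk 1: place 29 GB, 4 GB left
disk 4: place 21 GB, 29 GB left
4 disks × 256 GB = 1024 GB; used 968 GB; unused 56 GB.

56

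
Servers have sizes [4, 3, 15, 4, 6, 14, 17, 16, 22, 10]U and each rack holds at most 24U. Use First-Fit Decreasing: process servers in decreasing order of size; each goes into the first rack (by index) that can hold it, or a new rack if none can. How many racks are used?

5 racks

Sorted descending: 22, 17, 16, 15, 14, 10, 6, 4, 4, 3.
rack 1: place 22U, 2U left
rack 2: place 17U, 7U left
rack 3: place 16U, 8U left
rack 4: place 15U, 9U left
rack 5: place 14U, 10U left
rack 5: place 10U, 0U left
rack 2: place 6U, 1U left
rack 3: place 4U, 4U left
rack 3: place 4U, 0U left
rack 4: place 3U, 6U left
Final racks: [22] [17,6] [16,4,4] [15,3] [14,10].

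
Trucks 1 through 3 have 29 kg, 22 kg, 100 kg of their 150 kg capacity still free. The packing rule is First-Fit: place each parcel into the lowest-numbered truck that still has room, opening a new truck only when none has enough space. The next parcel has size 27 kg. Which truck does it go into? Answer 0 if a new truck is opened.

Trucks with room: truck 1 (29 kg), truck 3 (100 kg).
The first with room is truck 1.

1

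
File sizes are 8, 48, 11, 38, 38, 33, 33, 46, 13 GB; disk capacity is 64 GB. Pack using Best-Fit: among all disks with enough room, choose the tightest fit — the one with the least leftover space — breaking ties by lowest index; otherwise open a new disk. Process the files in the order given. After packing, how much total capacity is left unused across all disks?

116

disk 1: place 8 GB, 56 GB left
disk 1: place 48 GB, 8 GB left
disk 2: place 11 GB, 53 GB left
disk 2: place 38 GB, 15 GB left
disk 3: place 38 GB, 26 GB left
disk 4: place 33 GB, 31 GB left
disk 5: place 33 GB, 31 GB left
disk 6: place 46 GB, 18 GB left
disk 2: place 13 GB, 2 GB left
6 disks × 64 GB = 384 GB; used 268 GB; unused 116 GB.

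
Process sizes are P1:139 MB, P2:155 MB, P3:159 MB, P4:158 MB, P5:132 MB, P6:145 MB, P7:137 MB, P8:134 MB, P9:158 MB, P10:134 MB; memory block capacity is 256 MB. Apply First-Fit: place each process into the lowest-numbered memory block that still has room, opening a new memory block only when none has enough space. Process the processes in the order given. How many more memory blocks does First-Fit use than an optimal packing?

First-Fit: [139] [155] [159] [158] [132] [145] [137] [134] [158] [134] → 10 memory blocks.
10 processes exceed 128 MB (half the capacity), and no two of those can share a memory block, so at least 10 memory blocks are needed.
So 10 is already optimal.

0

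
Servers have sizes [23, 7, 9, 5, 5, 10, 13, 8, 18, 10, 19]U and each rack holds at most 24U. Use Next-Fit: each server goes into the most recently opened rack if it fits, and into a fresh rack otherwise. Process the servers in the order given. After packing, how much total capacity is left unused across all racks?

Put 23U in rack 1; 1U remain.
Put 7U in rack 2; 17U remain.
Put 9U in rack 2; 8U remain.
Put 5U in rack 2; 3U remain.
Put 5U in rack 3; 19U remain.
Put 10U in rack 3; 9U remain.
Put 13U in rack 4; 11U remain.
Put 8U in rack 4; 3U remain.
Put 18U in rack 5; 6U remain.
Put 10U in rack 6; 14U remain.
Put 19U in rack 7; 5U remain.
7 racks × 24U = 168U; used 127U; unused 41U.

41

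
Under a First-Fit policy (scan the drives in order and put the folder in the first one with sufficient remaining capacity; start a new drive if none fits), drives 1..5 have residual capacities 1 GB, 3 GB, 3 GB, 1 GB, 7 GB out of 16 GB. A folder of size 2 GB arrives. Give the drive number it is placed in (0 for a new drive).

2

Drives with room: drive 2 (3 GB), drive 3 (3 GB), drive 5 (7 GB).
The first with room is drive 2.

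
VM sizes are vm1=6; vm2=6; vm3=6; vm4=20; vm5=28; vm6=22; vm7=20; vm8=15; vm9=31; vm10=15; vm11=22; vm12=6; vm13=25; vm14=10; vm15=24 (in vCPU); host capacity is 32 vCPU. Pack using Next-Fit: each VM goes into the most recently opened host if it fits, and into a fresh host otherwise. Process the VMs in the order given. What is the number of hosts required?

12

vm1 (6 vCPU) → host 1 (remaining 26 vCPU)
vm2 (6 vCPU) → host 1 (remaining 20 vCPU)
vm3 (6 vCPU) → host 1 (remaining 14 vCPU)
vm4 (20 vCPU) → host 2 (remaining 12 vCPU)
vm5 (28 vCPU) → host 3 (remaining 4 vCPU)
vm6 (22 vCPU) → host 4 (remaining 10 vCPU)
vm7 (20 vCPU) → host 5 (remaining 12 vCPU)
vm8 (15 vCPU) → host 6 (remaining 17 vCPU)
vm9 (31 vCPU) → host 7 (remaining 1 vCPU)
vm10 (15 vCPU) → host 8 (remaining 17 vCPU)
vm11 (22 vCPU) → host 9 (remaining 10 vCPU)
vm12 (6 vCPU) → host 9 (remaining 4 vCPU)
vm13 (25 vCPU) → host 10 (remaining 7 vCPU)
vm14 (10 vCPU) → host 11 (remaining 22 vCPU)
vm15 (24 vCPU) → host 12 (remaining 8 vCPU)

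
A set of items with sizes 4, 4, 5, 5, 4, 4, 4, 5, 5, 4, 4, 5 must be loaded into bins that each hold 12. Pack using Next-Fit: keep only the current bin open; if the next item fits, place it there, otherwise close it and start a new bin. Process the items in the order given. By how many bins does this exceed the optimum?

1

Next-Fit: [4,4] [5,5] [4,4,4] [5,5] [4,4] [5] → 6 bins.
Total size 53; any packing needs at least ⌈53/12⌉ = 5 bins.
An optimal packing achieves that bound: [5,5] [5,5] [5,4] [4,4,4] [4,4,4] → 5 bins.
Excess: 6 − 5 = 1.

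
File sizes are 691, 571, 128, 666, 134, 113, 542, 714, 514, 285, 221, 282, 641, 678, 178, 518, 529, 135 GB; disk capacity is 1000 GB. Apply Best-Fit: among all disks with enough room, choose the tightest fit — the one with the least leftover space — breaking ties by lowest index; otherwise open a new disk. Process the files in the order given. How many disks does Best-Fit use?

691 GB → disk 1 (remaining 309 GB)
571 GB → disk 2 (remaining 429 GB)
128 GB → disk 1 (remaining 181 GB)
666 GB → disk 3 (remaining 334 GB)
134 GB → disk 1 (remaining 47 GB)
113 GB → disk 3 (remaining 221 GB)
542 GB → disk 4 (remaining 458 GB)
714 GB → disk 5 (remaining 286 GB)
514 GB → disk 6 (remaining 486 GB)
285 GB → disk 5 (remaining 1 GB)
221 GB → disk 3 (remaining 0 GB)
282 GB → disk 2 (remaining 147 GB)
641 GB → disk 7 (remaining 359 GB)
678 GB → disk 8 (remaining 322 GB)
178 GB → disk 8 (remaining 144 GB)
518 GB → disk 9 (remaining 482 GB)
529 GB → disk 10 (remaining 471 GB)
135 GB → disk 8 (remaining 9 GB)
Final disks: [691,128,134] [571,282] [666,113,221] [542] [714,285] [514] [641] [678,178,135] [518] [529].

10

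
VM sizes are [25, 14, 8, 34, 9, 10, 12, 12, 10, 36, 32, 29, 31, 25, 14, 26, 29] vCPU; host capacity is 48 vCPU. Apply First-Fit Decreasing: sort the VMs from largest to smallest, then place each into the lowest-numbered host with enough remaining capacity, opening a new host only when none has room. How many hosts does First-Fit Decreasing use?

Sorted descending: 36, 34, 32, 31, 29, 29, 26, 25, 25, 14, 14, 12, 12, 10, 10, 9, 8.
host 1: place 36 vCPU, 12 vCPU left
host 2: place 34 vCPU, 14 vCPU left
host 3: place 32 vCPU, 16 vCPU left
host 4: place 31 vCPU, 17 vCPU left
host 5: place 29 vCPU, 19 vCPU left
host 6: place 29 vCPU, 19 vCPU left
host 7: place 26 vCPU, 22 vCPU left
host 8: place 25 vCPU, 23 vCPU left
host 9: place 25 vCPU, 23 vCPU left
host 2: place 14 vCPU, 0 vCPU left
host 3: place 14 vCPU, 2 vCPU left
host 1: place 12 vCPU, 0 vCPU left
host 4: place 12 vCPU, 5 vCPU left
host 5: place 10 vCPU, 9 vCPU left
host 6: place 10 vCPU, 9 vCPU left
host 5: place 9 vCPU, 0 vCPU left
host 6: place 8 vCPU, 1 vCPU left
Final hosts: [36,12] [34,14] [32,14] [31,12] [29,10,9] [29,10,8] [26] [25] [25].

9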